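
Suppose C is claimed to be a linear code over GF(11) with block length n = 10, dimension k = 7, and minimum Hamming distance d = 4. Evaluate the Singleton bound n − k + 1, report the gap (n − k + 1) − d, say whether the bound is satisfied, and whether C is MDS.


Singleton RHS = n − k + 1 = 4, slack = 0, bound satisfied, MDS.

Singleton bound: d ≤ n − k + 1.
Here n = 10, k = 7, so n − k + 1 = 4.
Given d = 4, check d ≤ 4: YES.
Slack = (n − k + 1) − d = 0.
The code is MDS (slack = 0).
Description: the claimed parameters are [10, 7, 4]_11; such a code would be MDS (meets Singleton bound).


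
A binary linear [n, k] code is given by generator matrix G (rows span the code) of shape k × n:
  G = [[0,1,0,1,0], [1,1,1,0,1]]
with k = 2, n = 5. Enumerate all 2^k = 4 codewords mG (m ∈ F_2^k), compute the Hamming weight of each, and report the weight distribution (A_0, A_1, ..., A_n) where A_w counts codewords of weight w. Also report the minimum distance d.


Weight distribution: A_0 = 1, A_2 = 1, A_4 = 2. Minimum distance d = 2.

Enumerate all 2^2 = 4 messages m ∈ F_2^2.
For each, compute codeword c = mG in F_2^5, then tally its weight.
  m = 00 → c = 00000, weight = 0.
  m = 10 → c = 01010, weight = 2.
  m = 01 → c = 11101, weight = 4.
  m = 11 → c = 10111, weight = 4.
Tally weights:
  weight 0: 1 codewords.
  weight 2: 1 codewords.
  weight 4: 2 codewords.
Minimum distance d = smallest w > 0 with A_w > 0 = 2.
Sanity: Σ A_w = 4 = 2^2 = 4 ✓.


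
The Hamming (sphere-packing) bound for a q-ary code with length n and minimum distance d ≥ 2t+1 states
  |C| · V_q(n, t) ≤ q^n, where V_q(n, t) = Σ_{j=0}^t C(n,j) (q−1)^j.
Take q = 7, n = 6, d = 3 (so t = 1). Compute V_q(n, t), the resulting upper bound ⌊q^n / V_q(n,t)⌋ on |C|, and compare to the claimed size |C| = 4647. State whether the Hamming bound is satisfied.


V_q(n, t) = 37, q^n = 117649, Hamming bound = 3179, |C| = 4647 > bound (violated).

Step 1: Compute V_q(n, t) = Σ_{j=0}^1 C(n, j) (q−1)^j.
  j = 0: C(6,0)·(6)^0 = 1·1 = 1.
  j = 1: C(6,1)·(6)^1 = 6·6 = 36.
  V_q(n, t) = 1 + 36 = 37.
Step 2: q^n = 7^6 = 117649.
Step 3: Hamming bound ⌊q^n / V_q(n,t)⌋ = ⌊117649/37⌋ = 3179.
Step 4: Compare |C| = 4647 to 3179: violated.
The claimed |C| lies above the Hamming bound, so no 7-ary code of length 6 with d ≥ 3 can have 4647 codewords.


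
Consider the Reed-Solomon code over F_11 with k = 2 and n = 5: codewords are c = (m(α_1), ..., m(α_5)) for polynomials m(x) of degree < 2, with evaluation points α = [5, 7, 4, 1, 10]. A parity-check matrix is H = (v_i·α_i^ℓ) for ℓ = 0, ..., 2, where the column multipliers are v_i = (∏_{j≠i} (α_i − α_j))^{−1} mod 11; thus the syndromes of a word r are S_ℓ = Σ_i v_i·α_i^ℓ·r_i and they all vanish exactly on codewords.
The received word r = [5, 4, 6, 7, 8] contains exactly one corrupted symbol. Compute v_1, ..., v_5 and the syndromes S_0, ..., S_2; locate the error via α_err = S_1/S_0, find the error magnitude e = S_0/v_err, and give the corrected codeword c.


S = (6, 2, 8), error at position 3, error magnitude e = 6, c = [5, 4, 0, 7, 8].

Step 1: column multipliers v_i = (∏_{j≠i}(α_i − α_j))^{−1} mod 11.
  i = 1 (α = 5): (5−7)(5−4)(5−1)(5−10) = (−2)·1·4·(−5) = 40 ≡ 7, so v_1 = 7^{−1} = 8 (mod 11).
  i = 2 (α = 7): (7−5)(7−4)(7−1)(7−10) = 2·3·6·(−3) = −108 ≡ 2, so v_2 = 2^{−1} = 6 (mod 11).
  i = 3 (α = 4): (4−5)(4−7)(4−1)(4−10) = (−1)·(−3)·3·(−6) = −54 ≡ 1, so v_3 = 1^{−1} = 1 (mod 11).
  i = 4 (α = 1): (1−5)(1−7)(1−4)(1−10) = (−4)·(−6)·(−3)·(−9) = 648 ≡ 10, so v_4 = 10^{−1} = 10 (mod 11).
  i = 5 (α = 10): (10−5)(10−7)(10−4)(10−1) = 5·3·6·9 = 810 ≡ 7, so v_5 = 7^{−1} = 8 (mod 11).
  v = [8, 6, 1, 10, 8].
Step 2: syndromes of r = [5, 4, 6, 7, 8] (all sums mod 11).
  S_0 = Σ v_i r_i = 8·5 + 6·4 + 1·6 + 10·7 + 8·8 = 204 ≡ 6.
  S_1 = Σ v_i α_i r_i = 8·5·5 + 6·7·4 + 1·4·6 + 10·1·7 + 8·10·8 = 1102 ≡ 2.
  α_i^2 mod 11 = [3, 5, 5, 1, 1].
  S_2 = Σ v_i α_i^2 r_i = 8·3·5 + 6·5·4 + 1·5·6 + 10·1·7 + 8·1·8 = 404 ≡ 8.
  S = (6, 2, 8) ≠ 0, so r is not a codeword (an error is present).
Step 3: locate the error. For a single error e at position i, S_ℓ = v_i·e·α_i^ℓ, so α_err = S_1/S_0.
  S_0^{−1} = 6^{−1} = 2 (mod 11), so α_err = 2·2 = 4 ≡ 4 = α_3. Error position i = 3.
  Consistency check: S_2/S_1 = 8·6 = 48 ≡ 4 = α_err ✓ (single-error assumption holds).
Step 4: error magnitude e = S_0/v_3 = S_0·∏_{j≠3}(α_3 − α_j) = 6·1 = 6 ≡ 6 (mod 11).
Step 5: correct position 3: c_3 = r_3 − e = 6 − 6 ≡ 0 (mod 11). Hence c = [5, 4, 0, 7, 8].
  Check: interpolating c through the α_i gives m(x) = 2 + 5·x (degree < 2) with m(α_i) = c_i for every i, so c is indeed a codeword.


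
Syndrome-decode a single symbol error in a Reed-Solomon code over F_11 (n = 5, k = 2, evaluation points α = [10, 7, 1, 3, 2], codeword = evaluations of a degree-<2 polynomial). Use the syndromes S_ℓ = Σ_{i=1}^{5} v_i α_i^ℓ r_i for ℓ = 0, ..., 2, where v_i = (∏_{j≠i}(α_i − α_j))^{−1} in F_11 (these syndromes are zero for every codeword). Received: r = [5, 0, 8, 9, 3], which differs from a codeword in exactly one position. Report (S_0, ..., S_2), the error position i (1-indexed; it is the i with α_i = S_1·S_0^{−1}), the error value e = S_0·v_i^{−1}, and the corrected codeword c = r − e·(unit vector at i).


S = (4, 7, 4), error at position 1, error magnitude e = 9, c = [7, 0, 8, 9, 3].

Step 1: column multipliers v_i = (∏_{j≠i}(α_i − α_j))^{−1} mod 11.
  i = 1 (α = 10): (10−7)(10−1)(10−3)(10−2) = 3·9·7·8 = 1512 ≡ 5, so v_1 = 5^{−1} = 9 (mod 11).
  i = 2 (α = 7): (7−10)(7−1)(7−3)(7−2) = (−3)·6·4·5 = −360 ≡ 3, so v_2 = 3^{−1} = 4 (mod 11).
  i = 3 (α = 1): (1−10)(1−7)(1−3)(1−2) = (−9)·(−6)·(−2)·(−1) = 108 ≡ 9, so v_3 = 9^{−1} = 5 (mod 11).
  i = 4 (α = 3): (3−10)(3−7)(3−1)(3−2) = (−7)·(−4)·2·1 = 56 ≡ 1, so v_4 = 1^{−1} = 1 (mod 11).
  i = 5 (α = 2): (2−10)(2−7)(2−1)(2−3) = (−8)·(−5)·1·(−1) = −40 ≡ 4, so v_5 = 4^{−1} = 3 (mod 11).
  v = [9, 4, 5, 1, 3].
Step 2: syndromes of r = [5, 0, 8, 9, 3] (all sums mod 11).
  S_0 = Σ v_i r_i = 9·5 + 4·0 + 5·8 + 1·9 + 3·3 = 103 ≡ 4.
  S_1 = Σ v_i α_i r_i = 9·10·5 + 4·7·0 + 5·1·8 + 1·3·9 + 3·2·3 = 535 ≡ 7.
  α_i^2 mod 11 = [1, 5, 1, 9, 4].
  S_2 = Σ v_i α_i^2 r_i = 9·1·5 + 4·5·0 + 5·1·8 + 1·9·9 + 3·4·3 = 202 ≡ 4.
  S = (4, 7, 4) ≠ 0, so r is not a codeword (an error is present).
Step 3: locate the error. For a single error e at position i, S_ℓ = v_i·e·α_i^ℓ, so α_err = S_1/S_0.
  S_0^{−1} = 4^{−1} = 3 (mod 11), so α_err = 7·3 = 21 ≡ 10 = α_1. Error position i = 1.
  Consistency check: S_2/S_1 = 4·8 = 32 ≡ 10 = α_err ✓ (single-error assumption holds).
Step 4: error magnitude e = S_0/v_1 = S_0·∏_{j≠1}(α_1 − α_j) = 4·5 = 20 ≡ 9 (mod 11).
Step 5: correct position 1: c_1 = r_1 − e = 5 − 9 ≡ 7 (mod 11). Hence c = [7, 0, 8, 9, 3].
  Check: interpolating c through the α_i gives m(x) = 2 + 6·x (degree < 2) with m(α_i) = c_i for every i, so c is indeed a codeword.


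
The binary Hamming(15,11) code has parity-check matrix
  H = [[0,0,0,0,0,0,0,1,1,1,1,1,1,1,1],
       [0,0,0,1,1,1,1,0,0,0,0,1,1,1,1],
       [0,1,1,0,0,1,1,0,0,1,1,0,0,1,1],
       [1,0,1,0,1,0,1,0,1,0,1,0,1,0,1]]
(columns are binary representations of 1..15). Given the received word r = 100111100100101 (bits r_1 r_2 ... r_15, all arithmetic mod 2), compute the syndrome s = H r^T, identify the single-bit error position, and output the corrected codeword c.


s = (1, 0, 0, 1)^T, error position = 9, corrected codeword c = 100111101100101

Compute s = H r^T mod 2 one row at a time:
  s_1 = 0 + 0 + 1 + 0 + 0 + 1 + 0 + 1 = 3 ≡ 1 (mod 2).
  s_2 = 1 + 1 + 1 + 1 + 0 + 1 + 0 + 1 = 6 ≡ 0 (mod 2).
  s_3 = 0 + 0 + 1 + 1 + 1 + 0 + 0 + 1 = 4 ≡ 0 (mod 2).
  s_4 = 1 + 0 + 1 + 1 + 0 + 0 + 1 + 1 = 5 ≡ 1 (mod 2).
s = (1, 0, 0, 1)^T — this equals column 9 of H (binary 1001), so error is at position 9.
Correct: flip bit 9 of r = 100111100100101 to get c = 100111101100101.


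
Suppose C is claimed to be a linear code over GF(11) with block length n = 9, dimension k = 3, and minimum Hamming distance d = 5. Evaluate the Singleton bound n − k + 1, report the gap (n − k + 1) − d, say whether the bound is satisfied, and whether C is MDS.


Singleton RHS = n − k + 1 = 7, slack = 2, bound satisfied, not MDS.

Singleton bound: d ≤ n − k + 1.
Here n = 9, k = 3, so n − k + 1 = 7.
Given d = 5, check d ≤ 7: YES.
Slack = (n − k + 1) − d = 2.
The code is NOT MDS (slack = 2 > 0).
Description: the claimed parameters are [9, 3, 5]_11; such a code would be non-MDS.


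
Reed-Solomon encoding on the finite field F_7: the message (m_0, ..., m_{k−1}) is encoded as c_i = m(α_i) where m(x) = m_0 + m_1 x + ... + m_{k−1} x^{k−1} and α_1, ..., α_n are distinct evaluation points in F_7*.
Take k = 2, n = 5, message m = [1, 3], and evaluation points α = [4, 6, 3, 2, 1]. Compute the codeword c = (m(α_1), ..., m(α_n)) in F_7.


c = [6, 5, 3, 0, 4]

Message polynomial: m(x) = 1 + 3·x (mod 7).
For each evaluation point α_i, compute m(α_i) mod 7:
  α_1 = 4: Horner steps 3 → 6, so m(4) = 6.
  α_2 = 6: Horner steps 3 → 5, so m(6) = 5.
  α_3 = 3: Horner steps 3 → 3, so m(3) = 3.
  α_4 = 2: Horner steps 3 → 0, so m(2) = 0.
  α_5 = 1: Horner steps 3 → 4, so m(1) = 4.
Codeword c = [6, 5, 3, 0, 4] ∈ F_7^5.


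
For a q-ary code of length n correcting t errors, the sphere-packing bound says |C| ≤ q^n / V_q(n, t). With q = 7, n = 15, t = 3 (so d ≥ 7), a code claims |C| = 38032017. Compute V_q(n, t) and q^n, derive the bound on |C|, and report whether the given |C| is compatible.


V_q(n, t) = 102151, q^n = 4747561509943, Hamming bound = 46475918, |C| = 38032017 ≤ bound (satisfied).

Step 1: Compute V_q(n, t) = Σ_{j=0}^3 C(n, j) (q−1)^j.
  j = 0: C(15,0)·(6)^0 = 1·1 = 1.
  j = 1: C(15,1)·(6)^1 = 15·6 = 90.
  j = 2: C(15,2)·(6)^2 = 105·36 = 3780.
  j = 3: C(15,3)·(6)^3 = 455·216 = 98280.
  V_q(n, t) = 1 + 90 + 3780 + 98280 = 102151.
Step 2: q^n = 7^15 = 4747561509943.
Step 3: Hamming bound ⌊q^n / V_q(n,t)⌋ = ⌊4747561509943/102151⌋ = 46475918.
Step 4: Compare |C| = 38032017 to 46475918: satisfied.
The claimed |C| lies below the Hamming bound.


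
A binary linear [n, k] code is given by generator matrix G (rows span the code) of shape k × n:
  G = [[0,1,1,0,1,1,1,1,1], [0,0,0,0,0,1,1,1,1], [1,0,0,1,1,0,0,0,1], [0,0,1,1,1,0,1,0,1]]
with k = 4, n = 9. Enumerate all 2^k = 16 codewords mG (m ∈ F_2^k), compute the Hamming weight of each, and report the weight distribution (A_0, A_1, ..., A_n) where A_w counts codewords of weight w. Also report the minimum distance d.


Weight distribution: A_0 = 1, A_3 = 2, A_4 = 5, A_5 = 4, A_6 = 2, A_7 = 2. Minimum distance d = 3.

Enumerate all 2^4 = 16 messages m ∈ F_2^4.
For each, compute codeword c = mG in F_2^9, then tally its weight.
  m = 0000 → c = 000000000, weight = 0.
  m = 1000 → c = 011011111, weight = 7.
  m = 0100 → c = 000001111, weight = 4.
  m = 1100 → c = 011010000, weight = 3.
  m = 0010 → c = 100110001, weight = 4.
  m = 1010 → c = 111101110, weight = 7.
  m = 0110 → c = 100111110, weight = 6.
  m = 1110 → c = 111100001, weight = 5.
  m = 0001 → c = 001110101, weight = 5.
  m = 1001 → c = 010101010, weight = 4.
  m = 0101 → c = 001111010, weight = 5.
  m = 1101 → c = 010100101, weight = 4.
  m = 0011 → c = 101000100, weight = 3.
  m = 1011 → c = 110011011, weight = 6.
  m = 0111 → c = 101001011, weight = 5.
  m = 1111 → c = 110010100, weight = 4.
Tally weights:
  weight 0: 1 codewords.
  weight 3: 2 codewords.
  weight 4: 5 codewords.
  weight 5: 4 codewords.
  weight 6: 2 codewords.
  weight 7: 2 codewords.
Minimum distance d = smallest w > 0 with A_w > 0 = 3.
Sanity: Σ A_w = 16 = 2^4 = 16 ✓.


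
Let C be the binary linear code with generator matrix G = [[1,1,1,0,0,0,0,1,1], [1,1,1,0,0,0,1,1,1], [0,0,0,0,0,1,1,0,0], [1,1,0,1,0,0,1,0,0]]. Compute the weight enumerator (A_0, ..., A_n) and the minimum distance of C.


Weight distribution: A_0 = 1, A_1 = 2, A_2 = 1, A_3 = 1, A_4 = 3, A_5 = 4, A_6 = 3, A_7 = 1. Minimum distance d = 1.

Enumerate all 2^4 = 16 messages m ∈ F_2^4.
For each, compute codeword c = mG in F_2^9, then tally its weight.
  m = 0000 → c = 000000000, weight = 0.
  m = 1000 → c = 111000011, weight = 5.
  m = 0100 → c = 111000111, weight = 6.
  m = 1100 → c = 000000100, weight = 1.
  m = 0010 → c = 000001100, weight = 2.
  m = 1010 → c = 111001111, weight = 7.
  m = 0110 → c = 111001011, weight = 6.
  m = 1110 → c = 000001000, weight = 1.
  m = 0001 → c = 110100100, weight = 4.
  m = 1001 → c = 001100111, weight = 5.
  m = 0101 → c = 001100011, weight = 4.
  m = 1101 → c = 110100000, weight = 3.
  m = 0011 → c = 110101000, weight = 4.
  m = 1011 → c = 001101011, weight = 5.
  m = 0111 → c = 001101111, weight = 6.
  m = 1111 → c = 110101100, weight = 5.
Tally weights:
  weight 0: 1 codewords.
  weight 1: 2 codewords.
  weight 2: 1 codewords.
  weight 3: 1 codewords.
  weight 4: 3 codewords.
  weight 5: 4 codewords.
  weight 6: 3 codewords.
  weight 7: 1 codewords.
Minimum distance d = smallest w > 0 with A_w > 0 = 1.
Sanity: Σ A_w = 16 = 2^4 = 16 ✓.


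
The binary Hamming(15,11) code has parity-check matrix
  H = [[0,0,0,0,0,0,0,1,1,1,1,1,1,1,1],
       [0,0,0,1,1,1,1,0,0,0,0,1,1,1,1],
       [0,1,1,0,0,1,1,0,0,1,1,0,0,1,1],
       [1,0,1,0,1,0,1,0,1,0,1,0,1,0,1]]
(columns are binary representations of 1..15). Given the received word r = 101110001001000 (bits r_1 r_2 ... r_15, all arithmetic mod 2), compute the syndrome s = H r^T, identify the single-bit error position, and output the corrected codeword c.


s = (0, 1, 1, 0)^T, error position = 6, corrected codeword c = 101111001001000

Compute s = H r^T mod 2 one row at a time:
  s_1 = 0 + 1 + 0 + 0 + 1 + 0 + 0 + 0 = 2 ≡ 0 (mod 2).
  s_2 = 1 + 1 + 0 + 0 + 1 + 0 + 0 + 0 = 3 ≡ 1 (mod 2).
  s_3 = 0 + 1 + 0 + 0 + 0 + 0 + 0 + 0 = 1 ≡ 1 (mod 2).
  s_4 = 1 + 1 + 1 + 0 + 1 + 0 + 0 + 0 = 4 ≡ 0 (mod 2).
s = (0, 1, 1, 0)^T — this equals column 6 of H (binary 0110), so error is at position 6.
Correct: flip bit 6 of r = 101110001001000 to get c = 101111001001000.


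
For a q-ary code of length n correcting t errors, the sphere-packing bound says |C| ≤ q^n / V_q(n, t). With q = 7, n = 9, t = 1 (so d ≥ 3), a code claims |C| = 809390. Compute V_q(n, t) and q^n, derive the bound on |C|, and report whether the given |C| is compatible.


V_q(n, t) = 55, q^n = 40353607, Hamming bound = 733701, |C| = 809390 > bound (violated).

Step 1: Compute V_q(n, t) = Σ_{j=0}^1 C(n, j) (q−1)^j.
  j = 0: C(9,0)·(6)^0 = 1·1 = 1.
  j = 1: C(9,1)·(6)^1 = 9·6 = 54.
  V_q(n, t) = 1 + 54 = 55.
Step 2: q^n = 7^9 = 40353607.
Step 3: Hamming bound ⌊q^n / V_q(n,t)⌋ = ⌊40353607/55⌋ = 733701.
Step 4: Compare |C| = 809390 to 733701: violated.
The claimed |C| lies above the Hamming bound, so no 7-ary code of length 9 with d ≥ 3 can have 809390 codewords.


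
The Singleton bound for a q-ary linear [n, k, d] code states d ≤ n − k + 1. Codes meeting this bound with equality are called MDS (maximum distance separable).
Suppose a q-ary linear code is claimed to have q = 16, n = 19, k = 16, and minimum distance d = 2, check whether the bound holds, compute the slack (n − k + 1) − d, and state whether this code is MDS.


Singleton RHS = n − k + 1 = 4, slack = 2, bound satisfied, not MDS.

Singleton bound: d ≤ n − k + 1.
Here n = 19, k = 16, so n − k + 1 = 4.
Given d = 2, check d ≤ 4: YES.
Slack = (n − k + 1) − d = 2.
The code is NOT MDS (slack = 2 > 0).
Description: the claimed parameters are [19, 16, 2]_16; such a code would be non-MDS.


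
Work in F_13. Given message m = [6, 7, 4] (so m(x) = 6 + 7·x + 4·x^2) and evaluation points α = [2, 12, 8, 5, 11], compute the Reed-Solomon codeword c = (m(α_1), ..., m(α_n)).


c = [10, 3, 6, 11, 8]

Message polynomial: m(x) = 6 + 7·x + 4·x^2 (mod 13).
For each evaluation point α_i, compute m(α_i) mod 13:
  α_1 = 2: Horner steps 4 → 2 → 10, so m(2) = 10.
  α_2 = 12: Horner steps 4 → 3 → 3, so m(12) = 3.
  α_3 = 8: Horner steps 4 → 0 → 6, so m(8) = 6.
  α_4 = 5: Horner steps 4 → 1 → 11, so m(5) = 11.
  α_5 = 11: Horner steps 4 → 12 → 8, so m(11) = 8.
Codeword c = [10, 3, 6, 11, 8] ∈ F_13^5.


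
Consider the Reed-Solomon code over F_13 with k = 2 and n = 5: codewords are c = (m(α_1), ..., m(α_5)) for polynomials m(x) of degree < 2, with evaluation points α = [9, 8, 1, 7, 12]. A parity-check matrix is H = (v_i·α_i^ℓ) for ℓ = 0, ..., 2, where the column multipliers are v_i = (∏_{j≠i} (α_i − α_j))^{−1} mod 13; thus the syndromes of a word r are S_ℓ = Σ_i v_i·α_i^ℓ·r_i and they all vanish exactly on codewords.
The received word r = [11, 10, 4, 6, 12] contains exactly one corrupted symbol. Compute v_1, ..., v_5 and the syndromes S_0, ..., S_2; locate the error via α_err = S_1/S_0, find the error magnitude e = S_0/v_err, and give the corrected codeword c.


S = (4, 6, 9), error at position 2, error magnitude e = 8, c = [11, 2, 4, 6, 12].

Step 1: column multipliers v_i = (∏_{j≠i}(α_i − α_j))^{−1} mod 13.
  i = 1 (α = 9): (9−8)(9−1)(9−7)(9−12) = 1·8·2·(−3) = −48 ≡ 4, so v_1 = 4^{−1} = 10 (mod 13).
  i = 2 (α = 8): (8−9)(8−1)(8−7)(8−12) = (−1)·7·1·(−4) = 28 ≡ 2, so v_2 = 2^{−1} = 7 (mod 13).
  i = 3 (α = 1): (1−9)(1−8)(1−7)(1−12) = (−8)·(−7)·(−6)·(−11) = 3696 ≡ 4, so v_3 = 4^{−1} = 10 (mod 13).
  i = 4 (α = 7): (7−9)(7−8)(7−1)(7−12) = (−2)·(−1)·6·(−5) = −60 ≡ 5, so v_4 = 5^{−1} = 8 (mod 13).
  i = 5 (α = 12): (12−9)(12−8)(12−1)(12−7) = 3·4·11·5 = 660 ≡ 10, so v_5 = 10^{−1} = 4 (mod 13).
  v = [10, 7, 10, 8, 4].
Step 2: syndromes of r = [11, 10, 4, 6, 12] (all sums mod 13).
  S_0 = Σ v_i r_i = 10·11 + 7·10 + 10·4 + 8·6 + 4·12 = 316 ≡ 4.
  S_1 = Σ v_i α_i r_i = 10·9·11 + 7·8·10 + 10·1·4 + 8·7·6 + 4·12·12 = 2502 ≡ 6.
  α_i^2 mod 13 = [3, 12, 1, 10, 1].
  S_2 = Σ v_i α_i^2 r_i = 10·3·11 + 7·12·10 + 10·1·4 + 8·10·6 + 4·1·12 = 1738 ≡ 9.
  S = (4, 6, 9) ≠ 0, so r is not a codeword (an error is present).
Step 3: locate the error. For a single error e at position i, S_ℓ = v_i·e·α_i^ℓ, so α_err = S_1/S_0.
  S_0^{−1} = 4^{−1} = 10 (mod 13), so α_err = 6·10 = 60 ≡ 8 = α_2. Error position i = 2.
  Consistency check: S_2/S_1 = 9·11 = 99 ≡ 8 = α_err ✓ (single-error assumption holds).
Step 4: error magnitude e = S_0/v_2 = S_0·∏_{j≠2}(α_2 − α_j) = 4·2 = 8 ≡ 8 (mod 13).
Step 5: correct position 2: c_2 = r_2 − e = 10 − 8 ≡ 2 (mod 13). Hence c = [11, 2, 4, 6, 12].
  Check: interpolating c through the α_i gives m(x) = 8 + 9·x (degree < 2) with m(α_i) = c_i for every i, so c is indeed a codeword.


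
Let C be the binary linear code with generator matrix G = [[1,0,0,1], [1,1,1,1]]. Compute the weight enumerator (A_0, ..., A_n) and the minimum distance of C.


Weight distribution: A_0 = 1, A_2 = 2, A_4 = 1. Minimum distance d = 2.

Enumerate all 2^2 = 4 messages m ∈ F_2^2.
For each, compute codeword c = mG in F_2^4, then tally its weight.
  m = 00 → c = 0000, weight = 0.
  m = 10 → c = 1001, weight = 2.
  m = 01 → c = 1111, weight = 4.
  m = 11 → c = 0110, weight = 2.
Tally weights:
  weight 0: 1 codewords.
  weight 2: 2 codewords.
  weight 4: 1 codewords.
Minimum distance d = smallest w > 0 with A_w > 0 = 2.
Sanity: Σ A_w = 4 = 2^2 = 4 ✓.


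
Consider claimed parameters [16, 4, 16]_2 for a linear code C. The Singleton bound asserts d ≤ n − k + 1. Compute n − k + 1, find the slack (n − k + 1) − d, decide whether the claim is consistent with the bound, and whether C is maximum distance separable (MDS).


Singleton RHS = n − k + 1 = 13, slack = -3, bound violated (no such code; not MDS).

Singleton bound: d ≤ n − k + 1.
Here n = 16, k = 4, so n − k + 1 = 13.
Given d = 16, check d ≤ 13: NO.
Slack = (n − k + 1) − d = -3.
The slack is negative: d = 16 exceeds n − k + 1 = 13 by 3, so the Singleton bound is violated and no linear [16, 4, 16]_2 code can exist. In particular it is not MDS (MDS requires d = n − k + 1 exactly).
Description: the claimed parameters are [16, 4, 16]_2; such a code would be impossible (violates the Singleton bound).


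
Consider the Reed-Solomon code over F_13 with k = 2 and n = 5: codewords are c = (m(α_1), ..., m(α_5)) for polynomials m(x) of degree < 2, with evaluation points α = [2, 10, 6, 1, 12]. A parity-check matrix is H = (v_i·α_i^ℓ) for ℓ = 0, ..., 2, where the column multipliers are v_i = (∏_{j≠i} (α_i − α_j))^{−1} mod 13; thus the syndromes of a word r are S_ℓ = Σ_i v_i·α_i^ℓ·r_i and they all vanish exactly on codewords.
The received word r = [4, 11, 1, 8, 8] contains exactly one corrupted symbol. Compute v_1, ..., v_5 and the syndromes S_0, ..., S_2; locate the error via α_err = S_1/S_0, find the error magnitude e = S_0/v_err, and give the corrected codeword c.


S = (10, 3, 10), error at position 5, error magnitude e = 5, c = [4, 11, 1, 8, 3].

Step 1: column multipliers v_i = (∏_{j≠i}(α_i − α_j))^{−1} mod 13.
  i = 1 (α = 2): (2−10)(2−6)(2−1)(2−12) = (−8)·(−4)·1·(−10) = −320 ≡ 5, so v_1 = 5^{−1} = 8 (mod 13).
  i = 2 (α = 10): (10−2)(10−6)(10−1)(10−12) = 8·4·9·(−2) = −576 ≡ 9, so v_2 = 9^{−1} = 3 (mod 13).
  i = 3 (α = 6): (6−2)(6−10)(6−1)(6−12) = 4·(−4)·5·(−6) = 480 ≡ 12, so v_3 = 12^{−1} = 12 (mod 13).
  i = 4 (α = 1): (1−2)(1−10)(1−6)(1−12) = (−1)·(−9)·(−5)·(−11) = 495 ≡ 1, so v_4 = 1^{−1} = 1 (mod 13).
  i = 5 (α = 12): (12−2)(12−10)(12−6)(12−1) = 10·2·6·11 = 1320 ≡ 7, so v_5 = 7^{−1} = 2 (mod 13).
  v = [8, 3, 12, 1, 2].
Step 2: syndromes of r = [4, 11, 1, 8, 8] (all sums mod 13).
  S_0 = Σ v_i r_i = 8·4 + 3·11 + 12·1 + 1·8 + 2·8 = 101 ≡ 10.
  S_1 = Σ v_i α_i r_i = 8·2·4 + 3·10·11 + 12·6·1 + 1·1·8 + 2·12·8 = 666 ≡ 3.
  α_i^2 mod 13 = [4, 9, 10, 1, 1].
  S_2 = Σ v_i α_i^2 r_i = 8·4·4 + 3·9·11 + 12·10·1 + 1·1·8 + 2·1·8 = 569 ≡ 10.
  S = (10, 3, 10) ≠ 0, so r is not a codeword (an error is present).
Step 3: locate the error. For a single error e at position i, S_ℓ = v_i·e·α_i^ℓ, so α_err = S_1/S_0.
  S_0^{−1} = 10^{−1} = 4 (mod 13), so α_err = 3·4 = 12 ≡ 12 = α_5. Error position i = 5.
  Consistency check: S_2/S_1 = 10·9 = 90 ≡ 12 = α_err ✓ (single-error assumption holds).
Step 4: error magnitude e = S_0/v_5 = S_0·∏_{j≠5}(α_5 − α_j) = 10·7 = 70 ≡ 5 (mod 13).
Step 5: correct position 5: c_5 = r_5 − e = 8 − 5 ≡ 3 (mod 13). Hence c = [4, 11, 1, 8, 3].
  Check: interpolating c through the α_i gives m(x) = 12 + 9·x (degree < 2) with m(α_i) = c_i for every i, so c is indeed a codeword.


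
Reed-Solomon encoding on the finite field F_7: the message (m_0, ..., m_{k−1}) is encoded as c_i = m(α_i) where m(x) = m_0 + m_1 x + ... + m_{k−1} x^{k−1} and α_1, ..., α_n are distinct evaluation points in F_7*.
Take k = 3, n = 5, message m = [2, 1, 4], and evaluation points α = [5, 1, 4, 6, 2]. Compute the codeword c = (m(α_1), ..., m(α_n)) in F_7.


c = [2, 0, 0, 5, 6]

Message polynomial: m(x) = 2 + 1·x + 4·x^2 (mod 7).
For each evaluation point α_i, compute m(α_i) mod 7:
  α_1 = 5: Horner steps 4 → 0 → 2, so m(5) = 2.
  α_2 = 1: Horner steps 4 → 5 → 0, so m(1) = 0.
  α_3 = 4: Horner steps 4 → 3 → 0, so m(4) = 0.
  α_4 = 6: Horner steps 4 → 4 → 5, so m(6) = 5.
  α_5 = 2: Horner steps 4 → 2 → 6, so m(2) = 6.
Codeword c = [2, 0, 0, 5, 6] ∈ F_7^5.


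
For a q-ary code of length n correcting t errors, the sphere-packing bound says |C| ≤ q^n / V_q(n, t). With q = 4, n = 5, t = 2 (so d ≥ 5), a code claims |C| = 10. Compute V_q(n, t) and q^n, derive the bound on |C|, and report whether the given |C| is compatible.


V_q(n, t) = 106, q^n = 1024, Hamming bound = 9, |C| = 10 > bound (violated).

Step 1: Compute V_q(n, t) = Σ_{j=0}^2 C(n, j) (q−1)^j.
  j = 0: C(5,0)·(3)^0 = 1·1 = 1.
  j = 1: C(5,1)·(3)^1 = 5·3 = 15.
  j = 2: C(5,2)·(3)^2 = 10·9 = 90.
  V_q(n, t) = 1 + 15 + 90 = 106.
Step 2: q^n = 4^5 = 1024.
Step 3: Hamming bound ⌊q^n / V_q(n,t)⌋ = ⌊1024/106⌋ = 9.
Step 4: Compare |C| = 10 to 9: violated.
The claimed |C| lies above the Hamming bound, so no 4-ary code of length 5 with d ≥ 5 can have 10 codewords.


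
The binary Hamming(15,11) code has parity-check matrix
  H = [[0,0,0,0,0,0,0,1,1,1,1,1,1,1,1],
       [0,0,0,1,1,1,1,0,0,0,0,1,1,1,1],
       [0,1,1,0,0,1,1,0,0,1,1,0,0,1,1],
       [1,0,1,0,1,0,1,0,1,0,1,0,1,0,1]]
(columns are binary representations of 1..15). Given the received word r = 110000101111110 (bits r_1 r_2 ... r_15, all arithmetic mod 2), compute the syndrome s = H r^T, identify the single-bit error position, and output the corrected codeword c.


s = (0, 0, 1, 1)^T, error position = 3, corrected codeword c = 111000101111110

Compute s = H r^T mod 2 one row at a time:
  s_1 = 0 + 1 + 1 + 1 + 1 + 1 + 1 + 0 = 6 ≡ 0 (mod 2).
  s_2 = 0 + 0 + 0 + 1 + 1 + 1 + 1 + 0 = 4 ≡ 0 (mod 2).
  s_3 = 1 + 0 + 0 + 1 + 1 + 1 + 1 + 0 = 5 ≡ 1 (mod 2).
  s_4 = 1 + 0 + 0 + 1 + 1 + 1 + 1 + 0 = 5 ≡ 1 (mod 2).
s = (0, 0, 1, 1)^T — this equals column 3 of H (binary 0011), so error is at position 3.
Correct: flip bit 3 of r = 110000101111110 to get c = 111000101111110.


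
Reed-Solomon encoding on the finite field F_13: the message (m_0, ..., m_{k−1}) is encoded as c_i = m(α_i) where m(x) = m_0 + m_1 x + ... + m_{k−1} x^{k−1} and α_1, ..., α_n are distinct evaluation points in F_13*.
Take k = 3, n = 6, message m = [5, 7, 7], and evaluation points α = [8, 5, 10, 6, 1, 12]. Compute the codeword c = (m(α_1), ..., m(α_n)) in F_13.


c = [2, 7, 8, 0, 6, 5]

Message polynomial: m(x) = 5 + 7·x + 7·x^2 (mod 13).
For each evaluation point α_i, compute m(α_i) mod 13:
  α_1 = 8: Horner steps 7 → 11 → 2, so m(8) = 2.
  α_2 = 5: Horner steps 7 → 3 → 7, so m(5) = 7.
  α_3 = 10: Horner steps 7 → 12 → 8, so m(10) = 8.
  α_4 = 6: Horner steps 7 → 10 → 0, so m(6) = 0.
  α_5 = 1: Horner steps 7 → 1 → 6, so m(1) = 6.
  α_6 = 12: Horner steps 7 → 0 → 5, so m(12) = 5.
Codeword c = [2, 7, 8, 0, 6, 5] ∈ F_13^6.


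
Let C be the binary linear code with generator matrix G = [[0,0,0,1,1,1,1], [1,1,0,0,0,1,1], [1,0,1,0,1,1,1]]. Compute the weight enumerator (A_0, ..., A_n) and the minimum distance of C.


Weight distribution: A_0 = 1, A_3 = 2, A_4 = 3, A_5 = 2. Minimum distance d = 3.

Enumerate all 2^3 = 8 messages m ∈ F_2^3.
For each, compute codeword c = mG in F_2^7, then tally its weight.
  m = 000 → c = 0000000, weight = 0.
  m = 100 → c = 0001111, weight = 4.
  m = 010 → c = 1100011, weight = 4.
  m = 110 → c = 1101100, weight = 4.
  m = 001 → c = 1010111, weight = 5.
  m = 101 → c = 1011000, weight = 3.
  m = 011 → c = 0110100, weight = 3.
  m = 111 → c = 0111011, weight = 5.
Tally weights:
  weight 0: 1 codewords.
  weight 3: 2 codewords.
  weight 4: 3 codewords.
  weight 5: 2 codewords.
Minimum distance d = smallest w > 0 with A_w > 0 = 3.
Sanity: Σ A_w = 8 = 2^3 = 8 ✓.


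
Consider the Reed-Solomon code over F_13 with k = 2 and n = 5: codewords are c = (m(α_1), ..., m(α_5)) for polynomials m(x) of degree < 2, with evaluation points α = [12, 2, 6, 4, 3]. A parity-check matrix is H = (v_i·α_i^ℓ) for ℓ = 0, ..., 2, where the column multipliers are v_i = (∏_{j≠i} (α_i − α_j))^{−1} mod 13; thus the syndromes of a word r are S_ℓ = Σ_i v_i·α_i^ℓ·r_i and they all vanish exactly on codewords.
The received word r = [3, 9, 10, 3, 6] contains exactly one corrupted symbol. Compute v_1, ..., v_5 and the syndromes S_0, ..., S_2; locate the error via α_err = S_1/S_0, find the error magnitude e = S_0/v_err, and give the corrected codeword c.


S = (6, 7, 6), error at position 1, error magnitude e = 11, c = [5, 9, 10, 3, 6].

Step 1: column multipliers v_i = (∏_{j≠i}(α_i − α_j))^{−1} mod 13.
  i = 1 (α = 12): (12−2)(12−6)(12−4)(12−3) = 10·6·8·9 = 4320 ≡ 4, so v_1 = 4^{−1} = 10 (mod 13).
  i = 2 (α = 2): (2−12)(2−6)(2−4)(2−3) = (−10)·(−4)·(−2)·(−1) = 80 ≡ 2, so v_2 = 2^{−1} = 7 (mod 13).
  i = 3 (α = 6): (6−12)(6−2)(6−4)(6−3) = (−6)·4·2·3 = −144 ≡ 12, so v_3 = 12^{−1} = 12 (mod 13).
  i = 4 (α = 4): (4−12)(4−2)(4−6)(4−3) = (−8)·2·(−2)·1 = 32 ≡ 6, so v_4 = 6^{−1} = 11 (mod 13).
  i = 5 (α = 3): (3−12)(3−2)(3−6)(3−4) = (−9)·1·(−3)·(−1) = −27 ≡ 12, so v_5 = 12^{−1} = 12 (mod 13).
  v = [10, 7, 12, 11, 12].
Step 2: syndromes of r = [3, 9, 10, 3, 6] (all sums mod 13).
  S_0 = Σ v_i r_i = 10·3 + 7·9 + 12·10 + 11·3 + 12·6 = 318 ≡ 6.
  S_1 = Σ v_i α_i r_i = 10·12·3 + 7·2·9 + 12·6·10 + 11·4·3 + 12·3·6 = 1554 ≡ 7.
  α_i^2 mod 13 = [1, 4, 10, 3, 9].
  S_2 = Σ v_i α_i^2 r_i = 10·1·3 + 7·4·9 + 12·10·10 + 11·3·3 + 12·9·6 = 2229 ≡ 6.
  S = (6, 7, 6) ≠ 0, so r is not a codeword (an error is present).
Step 3: locate the error. For a single error e at position i, S_ℓ = v_i·e·α_i^ℓ, so α_err = S_1/S_0.
  S_0^{−1} = 6^{−1} = 11 (mod 13), so α_err = 7·11 = 77 ≡ 12 = α_1. Error position i = 1.
  Consistency check: S_2/S_1 = 6·2 = 12 ≡ 12 = α_err ✓ (single-error assumption holds).
Step 4: error magnitude e = S_0/v_1 = S_0·∏_{j≠1}(α_1 − α_j) = 6·4 = 24 ≡ 11 (mod 13).
Step 5: correct position 1: c_1 = r_1 − e = 3 − 11 ≡ 5 (mod 13). Hence c = [5, 9, 10, 3, 6].
  Check: interpolating c through the α_i gives m(x) = 2 + 10·x (degree < 2) with m(α_i) = c_i for every i, so c is indeed a codeword.


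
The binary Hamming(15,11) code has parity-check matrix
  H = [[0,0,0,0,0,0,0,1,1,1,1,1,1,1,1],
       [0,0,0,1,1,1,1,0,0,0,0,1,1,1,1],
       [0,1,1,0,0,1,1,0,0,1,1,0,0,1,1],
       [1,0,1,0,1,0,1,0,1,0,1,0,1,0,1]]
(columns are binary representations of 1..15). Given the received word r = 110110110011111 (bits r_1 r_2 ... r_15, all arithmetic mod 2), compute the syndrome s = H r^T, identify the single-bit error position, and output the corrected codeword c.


s = (0, 1, 1, 0)^T, error position = 6, corrected codeword c = 110111110011111

Compute s = H r^T mod 2 one row at a time:
  s_1 = 1 + 0 + 0 + 1 + 1 + 1 + 1 + 1 = 6 ≡ 0 (mod 2).
  s_2 = 1 + 1 + 0 + 1 + 1 + 1 + 1 + 1 = 7 ≡ 1 (mod 2).
  s_3 = 1 + 0 + 0 + 1 + 0 + 1 + 1 + 1 = 5 ≡ 1 (mod 2).
  s_4 = 1 + 0 + 1 + 1 + 0 + 1 + 1 + 1 = 6 ≡ 0 (mod 2).
s = (0, 1, 1, 0)^T — this equals column 6 of H (binary 0110), so error is at position 6.
Correct: flip bit 6 of r = 110110110011111 to get c = 110111110011111.


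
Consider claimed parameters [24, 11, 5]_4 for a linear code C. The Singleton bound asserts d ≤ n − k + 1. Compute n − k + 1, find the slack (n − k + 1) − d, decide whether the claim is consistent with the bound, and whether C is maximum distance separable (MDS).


Singleton RHS = n − k + 1 = 14, slack = 9, bound satisfied, not MDS.

Singleton bound: d ≤ n − k + 1.
Here n = 24, k = 11, so n − k + 1 = 14.
Given d = 5, check d ≤ 14: YES.
Slack = (n − k + 1) − d = 9.
The code is NOT MDS (slack = 9 > 0).
Description: the claimed parameters are [24, 11, 5]_4; such a code would be non-MDS.


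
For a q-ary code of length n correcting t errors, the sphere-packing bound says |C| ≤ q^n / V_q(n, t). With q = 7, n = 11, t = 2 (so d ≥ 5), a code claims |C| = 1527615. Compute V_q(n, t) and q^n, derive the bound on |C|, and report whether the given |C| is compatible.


V_q(n, t) = 2047, q^n = 1977326743, Hamming bound = 965963, |C| = 1527615 > bound (violated).

Step 1: Compute V_q(n, t) = Σ_{j=0}^2 C(n, j) (q−1)^j.
  j = 0: C(11,0)·(6)^0 = 1·1 = 1.
  j = 1: C(11,1)·(6)^1 = 11·6 = 66.
  j = 2: C(11,2)·(6)^2 = 55·36 = 1980.
  V_q(n, t) = 1 + 66 + 1980 = 2047.
Step 2: q^n = 7^11 = 1977326743.
Step 3: Hamming bound ⌊q^n / V_q(n,t)⌋ = ⌊1977326743/2047⌋ = 965963.
Step 4: Compare |C| = 1527615 to 965963: violated.
The claimed |C| lies above the Hamming bound, so no 7-ary code of length 11 with d ≥ 5 can have 1527615 codewords.


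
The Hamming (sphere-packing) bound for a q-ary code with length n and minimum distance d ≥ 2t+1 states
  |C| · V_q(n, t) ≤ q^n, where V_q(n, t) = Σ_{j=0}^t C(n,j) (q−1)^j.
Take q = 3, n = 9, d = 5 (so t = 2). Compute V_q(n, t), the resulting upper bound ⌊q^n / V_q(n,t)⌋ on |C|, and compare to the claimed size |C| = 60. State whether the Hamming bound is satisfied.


V_q(n, t) = 163, q^n = 19683, Hamming bound = 120, |C| = 60 ≤ bound (satisfied).

Step 1: Compute V_q(n, t) = Σ_{j=0}^2 C(n, j) (q−1)^j.
  j = 0: C(9,0)·(2)^0 = 1·1 = 1.
  j = 1: C(9,1)·(2)^1 = 9·2 = 18.
  j = 2: C(9,2)·(2)^2 = 36·4 = 144.
  V_q(n, t) = 1 + 18 + 144 = 163.
Step 2: q^n = 3^9 = 19683.
Step 3: Hamming bound ⌊q^n / V_q(n,t)⌋ = ⌊19683/163⌋ = 120.
Step 4: Compare |C| = 60 to 120: satisfied.
The claimed |C| lies below the Hamming bound.


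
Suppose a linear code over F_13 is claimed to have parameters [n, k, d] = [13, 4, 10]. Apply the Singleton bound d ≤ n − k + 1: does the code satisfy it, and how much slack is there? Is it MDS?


Singleton RHS = n − k + 1 = 10, slack = 0, bound satisfied, MDS.

Singleton bound: d ≤ n − k + 1.
Here n = 13, k = 4, so n − k + 1 = 10.
Given d = 10, check d ≤ 10: YES.
Slack = (n − k + 1) − d = 0.
The code is MDS (slack = 0).
Description: the claimed parameters are [13, 4, 10]_13; such a code would be MDS (meets Singleton bound).


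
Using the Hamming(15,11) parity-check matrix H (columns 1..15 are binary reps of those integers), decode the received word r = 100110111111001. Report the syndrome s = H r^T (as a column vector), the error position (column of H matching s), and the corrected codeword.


s = (0, 1, 0, 0)^T, error position = 4, corrected codeword c = 100010111111001

Compute s = H r^T mod 2 one row at a time:
  s_1 = 1 + 1 + 1 + 1 + 1 + 0 + 0 + 1 = 6 ≡ 0 (mod 2).
  s_2 = 1 + 1 + 0 + 1 + 1 + 0 + 0 + 1 = 5 ≡ 1 (mod 2).
  s_3 = 0 + 0 + 0 + 1 + 1 + 1 + 0 + 1 = 4 ≡ 0 (mod 2).
  s_4 = 1 + 0 + 1 + 1 + 1 + 1 + 0 + 1 = 6 ≡ 0 (mod 2).
s = (0, 1, 0, 0)^T — this equals column 4 of H (binary 0100), so error is at position 4.
Correct: flip bit 4 of r = 100110111111001 to get c = 100010111111001.


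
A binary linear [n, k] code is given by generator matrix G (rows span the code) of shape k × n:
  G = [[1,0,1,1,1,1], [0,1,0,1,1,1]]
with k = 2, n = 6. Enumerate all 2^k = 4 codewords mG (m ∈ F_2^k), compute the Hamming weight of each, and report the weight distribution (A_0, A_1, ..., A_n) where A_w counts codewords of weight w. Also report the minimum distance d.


Weight distribution: A_0 = 1, A_3 = 1, A_4 = 1, A_5 = 1. Minimum distance d = 3.

Enumerate all 2^2 = 4 messages m ∈ F_2^2.
For each, compute codeword c = mG in F_2^6, then tally its weight.
  m = 00 → c = 000000, weight = 0.
  m = 10 → c = 101111, weight = 5.
  m = 01 → c = 010111, weight = 4.
  m = 11 → c = 111000, weight = 3.
Tally weights:
  weight 0: 1 codewords.
  weight 3: 1 codewords.
  weight 4: 1 codewords.
  weight 5: 1 codewords.
Minimum distance d = smallest w > 0 with A_w > 0 = 3.
Sanity: Σ A_w = 4 = 2^2 = 4 ✓.


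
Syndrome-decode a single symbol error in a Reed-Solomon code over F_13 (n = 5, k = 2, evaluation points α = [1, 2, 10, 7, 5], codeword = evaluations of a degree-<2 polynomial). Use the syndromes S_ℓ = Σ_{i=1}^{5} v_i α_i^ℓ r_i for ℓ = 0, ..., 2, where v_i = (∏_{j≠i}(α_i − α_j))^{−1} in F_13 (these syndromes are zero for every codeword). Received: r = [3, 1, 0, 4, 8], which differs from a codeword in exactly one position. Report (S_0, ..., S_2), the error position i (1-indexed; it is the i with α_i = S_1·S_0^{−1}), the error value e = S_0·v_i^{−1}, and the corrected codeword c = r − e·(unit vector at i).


S = (2, 7, 5), error at position 3, error magnitude e = 2, c = [3, 1, 11, 4, 8].

Step 1: column multipliers v_i = (∏_{j≠i}(α_i − α_j))^{−1} mod 13.
  i = 1 (α = 1): (1−2)(1−10)(1−7)(1−5) = (−1)·(−9)·(−6)·(−4) = 216 ≡ 8, so v_1 = 8^{−1} = 5 (mod 13).
  i = 2 (α = 2): (2−1)(2−10)(2−7)(2−5) = 1·(−8)·(−5)·(−3) = −120 ≡ 10, so v_2 = 10^{−1} = 4 (mod 13).
  i = 3 (α = 10): (10−1)(10−2)(10−7)(10−5) = 9·8·3·5 = 1080 ≡ 1, so v_3 = 1^{−1} = 1 (mod 13).
  i = 4 (α = 7): (7−1)(7−2)(7−10)(7−5) = 6·5·(−3)·2 = −180 ≡ 2, so v_4 = 2^{−1} = 7 (mod 13).
  i = 5 (α = 5): (5−1)(5−2)(5−10)(5−7) = 4·3·(−5)·(−2) = 120 ≡ 3, so v_5 = 3^{−1} = 9 (mod 13).
  v = [5, 4, 1, 7, 9].
Step 2: syndromes of r = [3, 1, 0, 4, 8] (all sums mod 13).
  S_0 = Σ v_i r_i = 5·3 + 4·1 + 1·0 + 7·4 + 9·8 = 119 ≡ 2.
  S_1 = Σ v_i α_i r_i = 5·1·3 + 4·2·1 + 1·10·0 + 7·7·4 + 9·5·8 = 579 ≡ 7.
  α_i^2 mod 13 = [1, 4, 9, 10, 12].
  S_2 = Σ v_i α_i^2 r_i = 5·1·3 + 4·4·1 + 1·9·0 + 7·10·4 + 9·12·8 = 1175 ≡ 5.
  S = (2, 7, 5) ≠ 0, so r is not a codeword (an error is present).
Step 3: locate the error. For a single error e at position i, S_ℓ = v_i·e·α_i^ℓ, so α_err = S_1/S_0.
  S_0^{−1} = 2^{−1} = 7 (mod 13), so α_err = 7·7 = 49 ≡ 10 = α_3. Error position i = 3.
  Consistency check: S_2/S_1 = 5·2 = 10 ≡ 10 = α_err ✓ (single-error assumption holds).
Step 4: error magnitude e = S_0/v_3 = S_0·∏_{j≠3}(α_3 − α_j) = 2·1 = 2 ≡ 2 (mod 13).
Step 5: correct position 3: c_3 = r_3 − e = 0 − 2 ≡ 11 (mod 13). Hence c = [3, 1, 11, 4, 8].
  Check: interpolating c through the α_i gives m(x) = 5 + 11·x (degree < 2) with m(α_i) = c_i for every i, so c is indeed a codeword.


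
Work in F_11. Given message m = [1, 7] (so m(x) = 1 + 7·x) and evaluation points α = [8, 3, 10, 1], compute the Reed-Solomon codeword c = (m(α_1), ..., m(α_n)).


c = [2, 0, 5, 8]

Message polynomial: m(x) = 1 + 7·x (mod 11).
For each evaluation point α_i, compute m(α_i) mod 11:
  α_1 = 8: Horner steps 7 → 2, so m(8) = 2.
  α_2 = 3: Horner steps 7 → 0, so m(3) = 0.
  α_3 = 10: Horner steps 7 → 5, so m(10) = 5.
  α_4 = 1: Horner steps 7 → 8, so m(1) = 8.
Codeword c = [2, 0, 5, 8] ∈ F_11^4.


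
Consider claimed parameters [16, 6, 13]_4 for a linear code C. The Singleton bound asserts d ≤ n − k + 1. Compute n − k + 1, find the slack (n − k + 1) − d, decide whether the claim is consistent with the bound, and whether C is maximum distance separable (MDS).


Singleton RHS = n − k + 1 = 11, slack = -2, bound violated (no such code; not MDS).

Singleton bound: d ≤ n − k + 1.
Here n = 16, k = 6, so n − k + 1 = 11.
Given d = 13, check d ≤ 11: NO.
Slack = (n − k + 1) − d = -2.
The slack is negative: d = 13 exceeds n − k + 1 = 11 by 2, so the Singleton bound is violated and no linear [16, 6, 13]_4 code can exist. In particular it is not MDS (MDS requires d = n − k + 1 exactly).
Description: the claimed parameters are [16, 6, 13]_4; such a code would be impossible (violates the Singleton bound).


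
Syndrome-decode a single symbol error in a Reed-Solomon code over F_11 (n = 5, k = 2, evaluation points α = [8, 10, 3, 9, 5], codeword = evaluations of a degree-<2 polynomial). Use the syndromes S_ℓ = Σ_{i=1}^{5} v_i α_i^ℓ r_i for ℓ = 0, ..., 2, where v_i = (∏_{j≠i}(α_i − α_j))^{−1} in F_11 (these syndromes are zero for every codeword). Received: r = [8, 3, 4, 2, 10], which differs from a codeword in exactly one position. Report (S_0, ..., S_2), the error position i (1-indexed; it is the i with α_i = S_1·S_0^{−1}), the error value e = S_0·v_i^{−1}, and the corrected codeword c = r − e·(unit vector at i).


S = (10, 2, 7), error at position 4, error magnitude e = 2, c = [8, 3, 4, 0, 10].

Step 1: column multipliers v_i = (∏_{j≠i}(α_i − α_j))^{−1} mod 11.
  i = 1 (α = 8): (8−10)(8−3)(8−9)(8−5) = (−2)·5·(−1)·3 = 30 ≡ 8, so v_1 = 8^{−1} = 7 (mod 11).
  i = 2 (α = 10): (10−8)(10−3)(10−9)(10−5) = 2·7·1·5 = 70 ≡ 4, so v_2 = 4^{−1} = 3 (mod 11).
  i = 3 (α = 3): (3−8)(3−10)(3−9)(3−5) = (−5)·(−7)·(−6)·(−2) = 420 ≡ 2, so v_3 = 2^{−1} = 6 (mod 11).
  i = 4 (α = 9): (9−8)(9−10)(9−3)(9−5) = 1·(−1)·6·4 = −24 ≡ 9, so v_4 = 9^{−1} = 5 (mod 11).
  i = 5 (α = 5): (5−8)(5−10)(5−3)(5−9) = (−3)·(−5)·2·(−4) = −120 ≡ 1, so v_5 = 1^{−1} = 1 (mod 11).
  v = [7, 3, 6, 5, 1].
Step 2: syndromes of r = [8, 3, 4, 2, 10] (all sums mod 11).
  S_0 = Σ v_i r_i = 7·8 + 3·3 + 6·4 + 5·2 + 1·10 = 109 ≡ 10.
  S_1 = Σ v_i α_i r_i = 7·8·8 + 3·10·3 + 6·3·4 + 5·9·2 + 1·5·10 = 750 ≡ 2.
  α_i^2 mod 11 = [9, 1, 9, 4, 3].
  S_2 = Σ v_i α_i^2 r_i = 7·9·8 + 3·1·3 + 6·9·4 + 5·4·2 + 1·3·10 = 799 ≡ 7.
  S = (10, 2, 7) ≠ 0, so r is not a codeword (an error is present).
Step 3: locate the error. For a single error e at position i, S_ℓ = v_i·e·α_i^ℓ, so α_err = S_1/S_0.
  S_0^{−1} = 10^{−1} = 10 (mod 11), so α_err = 2·10 = 20 ≡ 9 = α_4. Error position i = 4.
  Consistency check: S_2/S_1 = 7·6 = 42 ≡ 9 = α_err ✓ (single-error assumption holds).
Step 4: error magnitude e = S_0/v_4 = S_0·∏_{j≠4}(α_4 − α_j) = 10·9 = 90 ≡ 2 (mod 11).
Step 5: correct position 4: c_4 = r_4 − e = 2 − 2 ≡ 0 (mod 11). Hence c = [8, 3, 4, 0, 10].
  Check: interpolating c through the α_i gives m(x) = 6 + 3·x (degree < 2) with m(α_i) = c_i for every i, so c is indeed a codeword.
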